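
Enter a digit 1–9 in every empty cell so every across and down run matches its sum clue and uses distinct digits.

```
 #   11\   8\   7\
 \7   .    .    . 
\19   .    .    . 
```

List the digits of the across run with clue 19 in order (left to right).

9 7 3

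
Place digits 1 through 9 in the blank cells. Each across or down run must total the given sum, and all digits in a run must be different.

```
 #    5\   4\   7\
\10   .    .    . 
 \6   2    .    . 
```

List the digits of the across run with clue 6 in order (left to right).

2 3 1

6 in 3 cells must be {1,2,3}; 4 in 2 cells must be {1,3}.
R1C1 = 5 − 2 = 3 completes the 5 down.
R1C2 = 1: the only remaining digit allowed by both the 10 across and the 4 down.
R1C3 = 10 − 4 = 6 completes the 10 across.
R2C2 = 4 − 1 = 3 completes the 4 down.
R2C3 = 6 − 5 = 1 completes the 6 across.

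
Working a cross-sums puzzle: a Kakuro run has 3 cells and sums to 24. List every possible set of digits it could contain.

{7,8,9}

3 distinct digits from 1–9 sum between 6 and 24.
Only one set works: {7,8,9}.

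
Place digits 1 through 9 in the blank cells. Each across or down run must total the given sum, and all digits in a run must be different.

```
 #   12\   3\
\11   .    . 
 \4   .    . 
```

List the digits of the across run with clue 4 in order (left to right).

3 1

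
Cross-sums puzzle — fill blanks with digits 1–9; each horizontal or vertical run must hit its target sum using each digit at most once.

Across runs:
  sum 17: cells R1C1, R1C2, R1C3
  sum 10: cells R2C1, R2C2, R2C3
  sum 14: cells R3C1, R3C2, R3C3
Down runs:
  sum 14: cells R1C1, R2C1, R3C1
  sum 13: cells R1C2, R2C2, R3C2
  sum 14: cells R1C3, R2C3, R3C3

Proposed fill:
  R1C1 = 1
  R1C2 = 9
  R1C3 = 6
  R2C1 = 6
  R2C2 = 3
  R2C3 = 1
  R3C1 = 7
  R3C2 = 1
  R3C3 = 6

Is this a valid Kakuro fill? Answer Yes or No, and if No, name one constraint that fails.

No — the down run R1C3–R3C3 sums to 13, not 14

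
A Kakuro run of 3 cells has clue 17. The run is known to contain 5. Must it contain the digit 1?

Counterexample: {3,5,9} sums to 17 under that restriction without using 1.

No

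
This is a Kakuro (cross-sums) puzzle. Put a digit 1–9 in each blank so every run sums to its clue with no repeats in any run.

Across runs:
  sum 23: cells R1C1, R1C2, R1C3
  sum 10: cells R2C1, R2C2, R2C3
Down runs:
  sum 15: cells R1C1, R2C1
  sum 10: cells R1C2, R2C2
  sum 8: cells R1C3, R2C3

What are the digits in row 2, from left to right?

7 1 2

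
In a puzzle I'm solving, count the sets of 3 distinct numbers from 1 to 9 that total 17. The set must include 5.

2

3 distinct digits from 1–9 sum between 6 and 24.
Keeping only sets containing 5.
Enumerating: {3,5,9}, {4,5,8}.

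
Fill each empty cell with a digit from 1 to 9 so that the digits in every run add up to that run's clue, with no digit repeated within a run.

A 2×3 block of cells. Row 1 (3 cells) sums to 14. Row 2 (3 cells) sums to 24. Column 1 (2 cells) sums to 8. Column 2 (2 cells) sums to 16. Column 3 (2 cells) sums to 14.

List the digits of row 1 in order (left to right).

24 in 3 cells must be {7,8,9}; 16 in 2 cells must be {7,9}.
The 24 across and the 8 down share only 7, so (2,1) = 7.
Given what's placed, (2,2) must be 9 to fit the 24 across and 16 down.
(2,3) = 24 − 16 = 8 completes the 24 across.
(1,1) = 8 − 7 = 1 completes the 8 down.
(1,2) = 16 − 9 = 7 completes the 16 down.
(1,3) = 14 − 8 = 6 completes the 14 across.

1, 7, 6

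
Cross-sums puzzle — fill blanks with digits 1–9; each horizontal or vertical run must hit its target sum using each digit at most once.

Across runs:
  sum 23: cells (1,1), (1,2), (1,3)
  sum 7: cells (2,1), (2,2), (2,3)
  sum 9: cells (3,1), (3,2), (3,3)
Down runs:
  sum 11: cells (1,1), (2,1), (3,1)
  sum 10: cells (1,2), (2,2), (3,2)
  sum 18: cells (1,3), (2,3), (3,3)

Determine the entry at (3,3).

5

23 in 3 cells must be {6,8,9}; 7 in 3 cells must be {1,2,4}.
Only 6 fits (1,2) under both its across sum 23 and down sum 10.
Given what's placed, (2,2) must be 1 to fit the 7 across and 10 down.
(3,2) = 10 − 7 = 3 completes the 10 down.
(1,1) = 8: the only remaining digit allowed by both the 23 across and the 11 down.
(1,3) = 23 − 14 = 9 completes the 23 across.
Given what's placed, (2,1) must be 2 to fit the 7 across and 11 down.
(2,3) = 7 − 3 = 4 completes the 7 across.
(3,1) = 11 − 10 = 1 completes the 11 down.
(3,3) = 9 − 4 = 5 completes the 9 across.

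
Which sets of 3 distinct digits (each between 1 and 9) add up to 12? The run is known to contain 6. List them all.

3 distinct digits from 1–9 sum between 6 and 24.
Keeping only sets containing 6.

{1,5,6}; {2,4,6}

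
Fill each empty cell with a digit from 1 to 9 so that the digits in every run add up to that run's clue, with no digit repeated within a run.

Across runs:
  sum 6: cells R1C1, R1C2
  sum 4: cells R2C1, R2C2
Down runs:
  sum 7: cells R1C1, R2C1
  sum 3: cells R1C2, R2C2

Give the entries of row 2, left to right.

4 in 2 cells must be {1,3}; 3 in 2 cells must be {1,2}.
The 4 across and the 3 down share only 1, so R2C2 = 1.
R1C2 = 3 − 1 = 2 completes the 3 down.
R2C1 = 4 − 1 = 3 completes the 4 across.
R1C1 = 6 − 2 = 4 completes the 6 across.

3, 1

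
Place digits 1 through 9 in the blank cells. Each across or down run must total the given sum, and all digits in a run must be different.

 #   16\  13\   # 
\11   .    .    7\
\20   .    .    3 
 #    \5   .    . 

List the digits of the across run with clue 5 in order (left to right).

16 in 2 cells must be {7,9}.
Given what's placed, R2C1 must be 9 to fit the 20 across and 16 down.
R2C2 = 20 − 12 = 8 completes the 20 across.
R3C3 = 7 − 3 = 4 completes the 7 down.
R1C1 = 16 − 9 = 7 completes the 16 down.
R1C2 = 11 − 7 = 4 completes the 11 across.
R3C2 = 5 − 4 = 1 completes the 5 across.

1 4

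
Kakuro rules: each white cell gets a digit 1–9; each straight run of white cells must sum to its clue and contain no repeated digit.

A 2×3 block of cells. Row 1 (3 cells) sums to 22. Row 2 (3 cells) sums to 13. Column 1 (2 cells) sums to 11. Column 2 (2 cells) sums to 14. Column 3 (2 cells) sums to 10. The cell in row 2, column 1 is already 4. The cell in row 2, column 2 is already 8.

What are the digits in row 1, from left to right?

(1,1) = 11 − 4 = 7 completes the 11 down.
(1,2) = 14 − 8 = 6 completes the 14 down.
(1,3) = 22 − 13 = 9 completes the 22 across.
(2,3) = 13 − 12 = 1 completes the 13 across.

7, 6, 9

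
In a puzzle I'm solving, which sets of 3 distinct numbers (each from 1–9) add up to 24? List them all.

3 distinct digits from 1–9 sum between 6 and 24.
Only one set works: {7,8,9}.

{7,8,9}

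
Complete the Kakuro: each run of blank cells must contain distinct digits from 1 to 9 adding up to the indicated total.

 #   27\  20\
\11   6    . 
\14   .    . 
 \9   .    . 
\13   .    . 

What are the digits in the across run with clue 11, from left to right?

6, 5

R1C2 = 11 − 6 = 5 completes the 11 across.
No cell is forced outright now. R2C1 can only be 5 or 8 or 9 (the digits allowed by both its 14 across and its 27 down). If R2C1 = 8: that forces R2C2 = 6, R3C1 = 4, after which R3C2 would have to be in {5} for the 9 across but in {1,2,7,8} for the 20 down — contradiction. If R2C1 = 9: then R2C2 would have to be in {5} for the 14 across but in {1,2,3,4,6,7,8,9} for the 20 down — contradiction. So R2C1 = 5.
R2C2 = 14 − 5 = 9 completes the 14 across.
Given what's placed, R3C1 must be 7 to fit the 9 across and 27 down.
R3C2 = 9 − 7 = 2 completes the 9 across.
R4C1 = 27 − 18 = 9 completes the 27 down.
R4C2 = 13 − 9 = 4 completes the 13 across.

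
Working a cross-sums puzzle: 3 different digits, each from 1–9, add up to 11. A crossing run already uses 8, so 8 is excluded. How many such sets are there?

3 distinct digits from 1–9 sum between 6 and 24.
Dropping sets that contain 8.
Enumerating: {1,3,7}, {1,4,6}, {2,3,6}, {2,4,5}.

4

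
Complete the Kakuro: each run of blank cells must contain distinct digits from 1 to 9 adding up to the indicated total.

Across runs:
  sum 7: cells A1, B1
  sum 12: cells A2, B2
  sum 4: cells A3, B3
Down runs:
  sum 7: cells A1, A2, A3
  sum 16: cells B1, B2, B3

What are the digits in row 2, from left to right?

4 in 2 cells must be {1,3}; 7 in 3 cells must be {1,2,4}.
The 12 across and the 7 down share only 4, so A2 = 4.
B2 = 12 − 4 = 8 completes the 12 across.
Given what's placed, A3 must be 1 to fit the 4 across and 7 down.
B3 = 4 − 1 = 3 completes the 4 across.
A1 = 7 − 5 = 2 completes the 7 down.
B1 = 7 − 2 = 5 completes the 7 across.

4 8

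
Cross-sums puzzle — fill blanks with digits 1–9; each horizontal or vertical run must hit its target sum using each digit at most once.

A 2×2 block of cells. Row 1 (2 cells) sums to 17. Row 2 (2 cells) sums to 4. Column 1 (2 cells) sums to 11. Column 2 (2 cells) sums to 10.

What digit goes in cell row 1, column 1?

17 in 2 cells must be {8,9}; 4 in 2 cells must be {1,3}.
The 4 across and the 11 down share only 3, so (2,1) = 3.
(2,2) = 4 − 3 = 1 completes the 4 across.
(1,1) = 11 − 3 = 8 completes the 11 down.
(1,2) = 17 − 8 = 9 completes the 17 across.

8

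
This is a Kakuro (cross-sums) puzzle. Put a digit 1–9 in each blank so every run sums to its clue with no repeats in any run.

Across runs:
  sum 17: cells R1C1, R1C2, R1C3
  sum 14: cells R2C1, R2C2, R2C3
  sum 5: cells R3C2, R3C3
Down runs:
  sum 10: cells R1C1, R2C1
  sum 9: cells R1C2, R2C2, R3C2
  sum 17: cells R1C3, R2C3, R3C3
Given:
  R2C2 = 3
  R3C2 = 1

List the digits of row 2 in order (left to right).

6, 3, 5

R1C2 = 9 − 4 = 5 completes the 9 down.
R3C3 = 5 − 1 = 4 completes the 5 across.
R1C3 = 8: the only remaining digit allowed by both the 17 across and the 17 down.
R2C3 = 17 − 12 = 5 completes the 17 down.
R1C1 = 17 − 13 = 4 completes the 17 across.
R2C1 = 14 − 8 = 6 completes the 14 across.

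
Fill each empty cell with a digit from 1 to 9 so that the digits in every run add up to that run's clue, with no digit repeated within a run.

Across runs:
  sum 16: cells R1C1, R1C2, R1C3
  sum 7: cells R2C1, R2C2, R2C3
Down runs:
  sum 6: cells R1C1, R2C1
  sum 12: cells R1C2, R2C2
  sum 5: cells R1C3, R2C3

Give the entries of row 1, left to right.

7 in 3 cells must be {1,2,4}.
The 7 across and the 12 down share only 4, so R2C2 = 4.
R1C2 = 12 − 4 = 8 completes the 12 down.
Nothing is forced directly, so branch on R2C1, whose candidates are 1 or 2. If R2C1 = 2: then R1C1 would have to be in {1,2,3,5,6,7} for the 16 across but in {4} for the 6 down — contradiction. So R2C1 = 1.
R1C1 = 6 − 1 = 5 completes the 6 down.
R1C3 = 16 − 13 = 3 completes the 16 across.
R2C3 = 7 − 5 = 2 completes the 7 across.

5 8 3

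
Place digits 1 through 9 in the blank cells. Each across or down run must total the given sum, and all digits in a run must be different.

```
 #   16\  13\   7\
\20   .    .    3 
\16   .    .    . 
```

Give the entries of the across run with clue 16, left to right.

7 5 4

16 in 2 cells must be {7,9}.
R1C1 = 9: the only remaining digit allowed by both the 20 across and the 16 down.
R1C2 = 20 − 12 = 8 completes the 20 across.
R2C1 = 16 − 9 = 7 completes the 16 down.
R2C2 = 13 − 8 = 5 completes the 13 down.
R2C3 = 16 − 12 = 4 completes the 16 across.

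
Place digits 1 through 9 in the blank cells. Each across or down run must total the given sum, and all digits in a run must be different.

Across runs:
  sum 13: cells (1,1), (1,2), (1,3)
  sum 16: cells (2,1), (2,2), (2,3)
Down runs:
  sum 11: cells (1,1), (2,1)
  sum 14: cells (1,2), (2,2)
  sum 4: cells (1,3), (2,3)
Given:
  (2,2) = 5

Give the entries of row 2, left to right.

4 in 2 cells must be {1,3}.
(1,2) = 14 − 5 = 9 completes the 14 down.
Given what's placed, (2,3) must be 3 to fit the 16 across and 4 down.
Given what's placed, (1,1) must be 3 to fit the 13 across and 11 down.
(1,3) = 13 − 12 = 1 completes the 13 across.
(2,1) = 16 − 8 = 8 completes the 16 across.

8 5 3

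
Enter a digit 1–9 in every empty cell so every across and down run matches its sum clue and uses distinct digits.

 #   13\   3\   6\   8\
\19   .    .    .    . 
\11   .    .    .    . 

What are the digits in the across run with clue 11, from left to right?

5 1 2 3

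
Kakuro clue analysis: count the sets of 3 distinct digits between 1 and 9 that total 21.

3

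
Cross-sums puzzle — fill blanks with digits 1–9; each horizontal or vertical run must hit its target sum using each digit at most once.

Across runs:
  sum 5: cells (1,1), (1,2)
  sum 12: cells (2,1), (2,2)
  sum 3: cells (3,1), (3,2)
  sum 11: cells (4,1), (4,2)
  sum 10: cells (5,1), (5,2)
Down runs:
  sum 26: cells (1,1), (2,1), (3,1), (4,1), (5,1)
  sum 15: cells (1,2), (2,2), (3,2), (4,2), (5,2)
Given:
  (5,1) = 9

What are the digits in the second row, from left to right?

8, 4

3 in 2 cells must be {1,2}; 15 in 5 cells must be {1,2,3,4,5}.
(5,2) = 10 − 9 = 1 completes the 10 across.
Given what's placed, (3,2) must be 2 to fit the 3 across and 15 down.
(3,1) = 3 − 2 = 1 completes the 3 across.
Nothing is forced directly, so branch on (1,2), whose candidates are 3 or 4. If (1,2) = 4: then (1,1) would have to be in {1} for the 5 across but in {2,3,4,5,6,7,8} for the 26 down — contradiction. So (1,2) = 3.
(1,1) = 5 − 3 = 2 completes the 5 across.
(2,1) = 8: the only remaining digit allowed by both the 12 across and the 26 down.
(2,2) = 12 − 8 = 4 completes the 12 across.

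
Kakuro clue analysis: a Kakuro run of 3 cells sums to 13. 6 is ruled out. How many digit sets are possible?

5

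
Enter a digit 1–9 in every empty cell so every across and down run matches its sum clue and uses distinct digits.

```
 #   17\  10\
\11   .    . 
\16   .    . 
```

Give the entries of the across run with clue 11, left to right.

16 in 2 cells must be {7,9}; 17 in 2 cells must be {8,9}.
The 16 across and the 17 down share only 9, so R2C1 = 9.
R2C2 = 16 − 9 = 7 completes the 16 across.
R1C1 = 17 − 9 = 8 completes the 17 down.
R1C2 = 11 − 8 = 3 completes the 11 across.

8 3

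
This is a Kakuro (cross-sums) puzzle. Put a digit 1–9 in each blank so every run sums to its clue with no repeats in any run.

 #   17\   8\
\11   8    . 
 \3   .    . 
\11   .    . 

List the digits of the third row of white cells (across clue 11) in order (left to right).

7 4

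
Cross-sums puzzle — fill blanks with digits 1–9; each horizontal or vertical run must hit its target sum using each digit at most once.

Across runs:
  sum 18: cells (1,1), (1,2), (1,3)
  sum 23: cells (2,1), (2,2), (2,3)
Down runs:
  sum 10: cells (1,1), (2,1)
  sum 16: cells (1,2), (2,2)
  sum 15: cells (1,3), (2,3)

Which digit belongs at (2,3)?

6

23 in 3 cells must be {6,8,9}; 16 in 2 cells must be {7,9}.
The 23 across and the 16 down share only 9, so (2,2) = 9.
(1,2) = 16 − 9 = 7 completes the 16 down.
Nothing is forced directly, so branch on (2,1), whose candidates are 6 or 8. If (2,1) = 6: then (1,1) would have to be in {2,3,5,6,8,9} for the 18 across but in {4} for the 10 down — contradiction. So (2,1) = 8.
(1,1) = 10 − 8 = 2 completes the 10 down.
(1,3) = 18 − 9 = 9 completes the 18 across.
(2,3) = 23 − 17 = 6 completes the 23 across.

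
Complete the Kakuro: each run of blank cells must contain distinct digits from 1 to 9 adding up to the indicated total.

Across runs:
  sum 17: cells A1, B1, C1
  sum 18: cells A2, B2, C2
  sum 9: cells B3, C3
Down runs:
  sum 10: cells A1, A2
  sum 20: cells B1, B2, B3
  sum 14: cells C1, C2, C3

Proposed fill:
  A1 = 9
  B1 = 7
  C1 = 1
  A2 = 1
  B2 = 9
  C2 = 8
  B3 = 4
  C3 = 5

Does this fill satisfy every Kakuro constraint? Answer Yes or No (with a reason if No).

Across: 9+7+1=17; 1+9+8=18; 4+5=9. Down: 9+1=10; 7+9+4=20; 1+8+5=14. No digit repeats within any run.

Yes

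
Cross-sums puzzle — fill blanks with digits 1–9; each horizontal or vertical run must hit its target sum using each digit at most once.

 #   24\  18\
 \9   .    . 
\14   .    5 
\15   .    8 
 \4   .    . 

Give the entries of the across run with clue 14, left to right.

4 in 2 cells must be {1,3}.
R2C1 = 14 − 5 = 9 completes the 14 across.
R3C1 = 15 − 8 = 7 completes the 15 across.
R4C1 = 3: the only remaining digit allowed by both the 4 across and the 24 down.
R4C2 = 4 − 3 = 1 completes the 4 across.
R1C1 = 24 − 19 = 5 completes the 24 down.
R1C2 = 9 − 5 = 4 completes the 9 across.

9 5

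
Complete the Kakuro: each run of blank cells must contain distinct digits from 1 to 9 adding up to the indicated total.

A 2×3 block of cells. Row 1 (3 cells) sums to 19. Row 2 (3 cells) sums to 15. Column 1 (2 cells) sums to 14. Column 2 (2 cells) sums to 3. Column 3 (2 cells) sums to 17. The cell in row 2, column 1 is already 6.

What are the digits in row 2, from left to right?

6 1 8

3 in 2 cells must be {1,2}; 17 in 2 cells must be {8,9}.
(1,1) = 14 − 6 = 8 completes the 14 down.
Given what's placed, (1,2) must be 2 to fit the 19 across and 3 down.
(1,3) = 19 − 10 = 9 completes the 19 across.
(2,2) = 3 − 2 = 1 completes the 3 down.
(2,3) = 15 − 7 = 8 completes the 15 across.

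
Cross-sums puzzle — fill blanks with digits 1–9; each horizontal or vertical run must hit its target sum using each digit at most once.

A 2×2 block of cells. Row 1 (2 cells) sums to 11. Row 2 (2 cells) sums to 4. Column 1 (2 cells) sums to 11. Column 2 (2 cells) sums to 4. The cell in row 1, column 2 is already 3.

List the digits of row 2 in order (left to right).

4 in 2 cells must be {1,3}.
(1,1) = 11 − 3 = 8 completes the 11 across.
(2,1) = 11 − 8 = 3 completes the 11 down.
(2,2) = 4 − 3 = 1 completes the 4 across.

3, 1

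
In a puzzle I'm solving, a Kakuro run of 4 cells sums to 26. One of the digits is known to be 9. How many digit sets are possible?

4 distinct digits from 1–9 sum between 10 and 30.
Keeping only sets containing 9.
Enumerating: {2,7,8,9}, {3,6,8,9}, {4,5,8,9}, {4,6,7,9}.

4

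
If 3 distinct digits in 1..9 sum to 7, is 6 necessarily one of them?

No

The only way to make 7 from 3 distinct digits is {1,2,4}, which does not contain 6.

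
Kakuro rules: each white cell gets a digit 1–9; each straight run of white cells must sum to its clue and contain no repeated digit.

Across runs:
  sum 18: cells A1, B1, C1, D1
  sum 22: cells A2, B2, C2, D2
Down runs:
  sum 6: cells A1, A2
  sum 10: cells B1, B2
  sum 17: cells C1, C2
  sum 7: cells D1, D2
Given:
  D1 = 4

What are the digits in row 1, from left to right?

17 in 2 cells must be {8,9}.
D2 = 7 − 4 = 3 completes the 7 down.
Nothing is forced directly, so branch on C1, whose candidates are 8 or 9. If C1 = 8: that forces B1 = 1, B2 = 9, after which C2 would have to be in {2,4,6,8} for the 22 across but in {9} for the 17 down — contradiction. So C1 = 9.
A1 = 2: the only remaining digit allowed by both the 18 across and the 6 down.
B1 = 18 − 15 = 3 completes the 18 across.
A2 = 6 − 2 = 4 completes the 6 down.
B2 = 10 − 3 = 7 completes the 10 down.
C2 = 22 − 14 = 8 completes the 22 across.

2 3 9 4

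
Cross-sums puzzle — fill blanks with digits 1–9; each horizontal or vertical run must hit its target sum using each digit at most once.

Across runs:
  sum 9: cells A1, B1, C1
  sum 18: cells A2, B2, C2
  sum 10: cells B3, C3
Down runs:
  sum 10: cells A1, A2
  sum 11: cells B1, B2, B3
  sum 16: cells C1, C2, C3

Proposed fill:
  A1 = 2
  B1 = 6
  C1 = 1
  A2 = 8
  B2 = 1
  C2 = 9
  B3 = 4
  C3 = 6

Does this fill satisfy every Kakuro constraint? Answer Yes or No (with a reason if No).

Yes

Across: 2+6+1=9; 8+1+9=18; 4+6=10. Down: 2+8=10; 6+1+4=11; 1+9+6=16. No digit repeats within any run.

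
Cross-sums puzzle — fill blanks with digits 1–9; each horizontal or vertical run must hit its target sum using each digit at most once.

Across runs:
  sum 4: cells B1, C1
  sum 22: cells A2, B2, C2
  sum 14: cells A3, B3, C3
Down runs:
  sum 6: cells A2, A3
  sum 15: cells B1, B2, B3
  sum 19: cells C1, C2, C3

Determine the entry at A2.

4 in 2 cells must be {1,3}.
Only 3 fits C1 under both its across sum 4 and down sum 19.
The 22 across and the 6 down share only 5, so A2 = 5.

5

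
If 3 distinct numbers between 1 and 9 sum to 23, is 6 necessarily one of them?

The only way to make 23 from 3 distinct digits is {6,8,9}, which contains 6.

Yes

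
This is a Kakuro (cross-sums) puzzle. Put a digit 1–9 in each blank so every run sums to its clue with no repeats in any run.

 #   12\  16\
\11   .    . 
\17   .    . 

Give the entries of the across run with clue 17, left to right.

8 9

17 in 2 cells must be {8,9}; 16 in 2 cells must be {7,9}.
The 17 across and the 16 down share only 9, so R2C2 = 9.
R1C2 = 16 − 9 = 7 completes the 16 down.
R2C1 = 17 − 9 = 8 completes the 17 across.
R1C1 = 11 − 7 = 4 completes the 11 across.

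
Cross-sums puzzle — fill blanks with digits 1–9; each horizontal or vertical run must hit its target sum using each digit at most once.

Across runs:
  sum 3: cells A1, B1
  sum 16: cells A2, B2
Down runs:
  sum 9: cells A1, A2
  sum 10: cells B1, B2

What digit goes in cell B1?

1

3 in 2 cells must be {1,2}; 16 in 2 cells must be {7,9}.
The 16 across and the 9 down share only 7, so A2 = 7.
B2 = 16 − 7 = 9 completes the 16 across.
A1 = 9 − 7 = 2 completes the 9 down.
B1 = 3 − 2 = 1 completes the 3 across.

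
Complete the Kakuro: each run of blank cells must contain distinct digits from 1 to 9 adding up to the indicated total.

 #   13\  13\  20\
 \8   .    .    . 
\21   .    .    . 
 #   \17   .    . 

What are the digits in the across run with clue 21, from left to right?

17 in 2 cells must be {8,9}.
Nothing is forced directly, so branch on R1C1, whose candidates are 4 or 5. If R1C1 = 5: then R1C3 would have to be in {1,2} for the 8 across but in {3,4,5,6,7,8,9} for the 20 down — contradiction. So R1C1 = 4.
Given what's placed, R1C3 must be 3 to fit the 8 across and 20 down.
R2C1 = 13 − 4 = 9 completes the 13 down.
R2C3 = 8: the only remaining digit allowed by both the 21 across and the 20 down.
R3C3 = 20 − 11 = 9 completes the 20 down.
R1C2 = 8 − 7 = 1 completes the 8 across.
R2C2 = 21 − 17 = 4 completes the 21 across.

9, 4, 8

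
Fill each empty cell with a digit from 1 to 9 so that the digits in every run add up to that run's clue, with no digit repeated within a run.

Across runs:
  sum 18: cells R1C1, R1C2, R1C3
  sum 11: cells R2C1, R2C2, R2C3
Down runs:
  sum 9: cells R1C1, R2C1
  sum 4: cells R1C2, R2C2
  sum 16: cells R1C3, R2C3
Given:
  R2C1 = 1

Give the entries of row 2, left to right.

1 3 7

4 in 2 cells must be {1,3}; 16 in 2 cells must be {7,9}.
R1C1 = 9 − 1 = 8 completes the 9 down.
R2C2 = 3: the only remaining digit allowed by both the 11 across and the 4 down.
R2C3 = 11 − 4 = 7 completes the 11 across.
R1C2 = 4 − 3 = 1 completes the 4 down.
R1C3 = 18 − 9 = 9 completes the 18 across.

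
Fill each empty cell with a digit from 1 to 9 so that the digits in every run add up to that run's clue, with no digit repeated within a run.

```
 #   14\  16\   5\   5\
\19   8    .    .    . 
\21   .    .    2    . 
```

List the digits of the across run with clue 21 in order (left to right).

16 in 2 cells must be {7,9}.
R1C2 = 7: the only remaining digit allowed by both the 19 across and the 16 down.
R1C3 = 5 − 2 = 3 completes the 5 down.
R1C4 = 19 − 18 = 1 completes the 19 across.
R2C1 = 14 − 8 = 6 completes the 14 down.
R2C2 = 16 − 7 = 9 completes the 16 down.
R2C4 = 21 − 17 = 4 completes the 21 across.

6, 9, 2, 4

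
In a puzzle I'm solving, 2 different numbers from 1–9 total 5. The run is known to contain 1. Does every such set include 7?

The only way to make 5 from 2 distinct digits under that restriction is {1,4}, which does not contain 7.

No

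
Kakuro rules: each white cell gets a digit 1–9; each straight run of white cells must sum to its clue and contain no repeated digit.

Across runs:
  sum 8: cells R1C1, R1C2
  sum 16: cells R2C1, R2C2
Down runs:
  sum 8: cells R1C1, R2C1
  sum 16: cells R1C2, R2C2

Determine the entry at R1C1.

1

16 in 2 cells must be {7,9}.
The 8 across and the 16 down share only 7, so R1C2 = 7.
The 16 across and the 8 down share only 7, so R2C1 = 7.
R2C2 = 16 − 7 = 9 completes the 16 across.
R1C1 = 8 − 7 = 1 completes the 8 across.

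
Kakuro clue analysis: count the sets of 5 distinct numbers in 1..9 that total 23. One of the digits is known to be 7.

5

5 distinct digits from 1–9 sum between 15 and 35.
Keeping only sets containing 7.
Enumerating: {1,2,4,7,9}, {1,2,5,7,8}, {1,3,4,7,8}, {1,4,5,6,7}, {2,3,5,6,7}.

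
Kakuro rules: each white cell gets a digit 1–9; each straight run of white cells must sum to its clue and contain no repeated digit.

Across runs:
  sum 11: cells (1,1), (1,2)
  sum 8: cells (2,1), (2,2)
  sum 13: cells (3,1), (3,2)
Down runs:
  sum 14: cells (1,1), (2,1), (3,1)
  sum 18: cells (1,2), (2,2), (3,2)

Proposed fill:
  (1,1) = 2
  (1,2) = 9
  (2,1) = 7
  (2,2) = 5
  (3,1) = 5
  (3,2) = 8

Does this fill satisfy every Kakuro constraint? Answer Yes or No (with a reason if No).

No — the down run (1,2)–(3,2) sums to 22, not 18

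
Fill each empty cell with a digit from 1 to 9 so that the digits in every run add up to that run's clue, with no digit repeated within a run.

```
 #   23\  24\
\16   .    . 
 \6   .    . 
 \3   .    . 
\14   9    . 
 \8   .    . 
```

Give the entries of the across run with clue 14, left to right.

9, 5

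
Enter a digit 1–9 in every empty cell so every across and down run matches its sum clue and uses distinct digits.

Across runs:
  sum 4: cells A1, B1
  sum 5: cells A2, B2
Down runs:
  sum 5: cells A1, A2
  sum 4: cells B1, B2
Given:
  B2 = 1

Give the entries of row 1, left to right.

1 3

4 in 2 cells must be {1,3}.
B1 = 4 − 1 = 3 completes the 4 down.
A2 = 5 − 1 = 4 completes the 5 across.
A1 = 4 − 3 = 1 completes the 4 across.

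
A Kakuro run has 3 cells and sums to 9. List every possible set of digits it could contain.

3 distinct digits from 1–9 sum between 6 and 24.

{1,2,6}; {1,3,5}; {2,3,4}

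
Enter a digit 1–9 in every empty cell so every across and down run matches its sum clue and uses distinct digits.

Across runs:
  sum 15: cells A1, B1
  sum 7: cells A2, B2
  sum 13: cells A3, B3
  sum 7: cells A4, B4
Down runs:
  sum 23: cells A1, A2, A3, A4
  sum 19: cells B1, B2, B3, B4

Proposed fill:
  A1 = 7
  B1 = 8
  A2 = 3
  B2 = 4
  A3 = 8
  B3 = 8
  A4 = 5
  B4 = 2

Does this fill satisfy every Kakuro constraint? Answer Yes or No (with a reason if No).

No — the down run B1–B4 sums to 22, not 19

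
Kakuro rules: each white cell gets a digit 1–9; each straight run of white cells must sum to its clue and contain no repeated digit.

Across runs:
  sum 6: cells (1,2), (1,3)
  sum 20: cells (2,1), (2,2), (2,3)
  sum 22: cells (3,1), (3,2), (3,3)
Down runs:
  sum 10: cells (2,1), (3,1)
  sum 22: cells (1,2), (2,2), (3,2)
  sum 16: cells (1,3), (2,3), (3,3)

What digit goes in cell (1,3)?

Only 5 fits (1,2) under both its across sum 6 and down sum 22.
(1,3) = 6 − 5 = 1 completes the 6 across.
Nothing is forced directly, so branch on (3,2), whose candidates are 8 or 9. If (3,2) = 8: that forces (2,2) = 9, (3,1) = 9, after which (3,3) would have to be in {5} for the 22 across but in {6,7,8,9} for the 16 down — contradiction. So (3,2) = 9.
(2,2) = 22 − 14 = 8 completes the 22 down.
No cell is forced outright now. (2,3) can only be 7 or 9 (the digits allowed by both its 20 across and its 16 down). If (2,3) = 7: then (2,1) would have to be in {5} for the 20 across but in {1,2,3,4,6,7,8,9} for the 10 down — contradiction. So (2,3) = 9.
(2,1) = 20 − 17 = 3 completes the 20 across.
(3,1) = 10 − 3 = 7 completes the 10 down.
(3,3) = 22 − 16 = 6 completes the 22 across.

1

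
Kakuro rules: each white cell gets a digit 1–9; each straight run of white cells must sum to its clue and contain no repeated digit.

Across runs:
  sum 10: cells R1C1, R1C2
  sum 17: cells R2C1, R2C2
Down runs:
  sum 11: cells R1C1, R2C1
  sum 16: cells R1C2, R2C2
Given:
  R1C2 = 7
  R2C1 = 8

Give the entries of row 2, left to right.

8 9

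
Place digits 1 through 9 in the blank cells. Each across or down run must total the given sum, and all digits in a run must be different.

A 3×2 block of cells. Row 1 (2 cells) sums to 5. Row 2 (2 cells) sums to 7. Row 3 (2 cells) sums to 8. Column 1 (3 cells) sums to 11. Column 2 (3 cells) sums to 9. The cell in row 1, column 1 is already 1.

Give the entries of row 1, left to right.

1 4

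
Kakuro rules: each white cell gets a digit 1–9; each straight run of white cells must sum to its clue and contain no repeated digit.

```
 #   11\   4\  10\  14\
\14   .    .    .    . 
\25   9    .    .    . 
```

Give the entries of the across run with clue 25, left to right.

9 3 7 6

4 in 2 cells must be {1,3}.
R1C1 = 11 − 9 = 2 completes the 11 down.
Nothing is forced directly, so branch on R1C2, whose candidates are 1 or 3. If R1C2 = 3: that forces R2C2 = 1, R2C4 = 8, after which R1C4 would have to be in {1,4,5,8} for the 14 across but in {6} for the 14 down — contradiction. So R1C2 = 1.
R2C2 = 4 − 1 = 3 completes the 4 down.
Nothing is forced directly, so branch on R1C4, whose candidates are 5 or 6 or 8. If R1C4 = 5: that forces R1C3 = 6, after which R2C3 would have to be in {5,6,7,8} for the 25 across but in {4} for the 10 down — contradiction. If R1C4 = 6: then R1C3 would have to be in {5} for the 14 across but in {1,2,3,4,6,7,8,9} for the 10 down — contradiction. So R1C4 = 8.
R1C3 = 14 − 11 = 3 completes the 14 across.
R2C3 = 10 − 3 = 7 completes the 10 down.
R2C4 = 25 − 19 = 6 completes the 25 across.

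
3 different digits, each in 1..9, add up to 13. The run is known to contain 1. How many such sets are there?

3

3 distinct digits from 1–9 sum between 6 and 24.
Keeping only sets containing 1.
Enumerating: {1,3,9}, {1,4,8}, {1,5,7}.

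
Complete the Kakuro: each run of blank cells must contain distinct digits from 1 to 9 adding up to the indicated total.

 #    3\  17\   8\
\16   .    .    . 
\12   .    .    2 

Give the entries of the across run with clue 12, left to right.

3 in 2 cells must be {1,2}; 17 in 2 cells must be {8,9}.
R1C3 = 8 − 2 = 6 completes the 8 down.
R2C1 = 1: the only remaining digit allowed by both the 12 across and the 3 down.
R2C2 = 12 − 3 = 9 completes the 12 across.
R1C1 = 3 − 1 = 2 completes the 3 down.
R1C2 = 16 − 8 = 8 completes the 16 across.

1, 9, 2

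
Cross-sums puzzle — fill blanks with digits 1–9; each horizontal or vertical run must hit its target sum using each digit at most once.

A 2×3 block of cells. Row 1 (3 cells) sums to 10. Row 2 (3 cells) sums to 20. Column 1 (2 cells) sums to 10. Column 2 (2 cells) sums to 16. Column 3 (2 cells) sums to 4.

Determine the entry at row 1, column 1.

16 in 2 cells must be {7,9}; 4 in 2 cells must be {1,3}.
The 10 across and the 16 down share only 7, so (1,2) = 7.
Given what's placed, (1,3) must be 1 to fit the 10 across and 4 down.
(2,2) = 16 − 7 = 9 completes the 16 down.
(2,3) = 4 − 1 = 3 completes the 4 down.
(1,1) = 10 − 8 = 2 completes the 10 across.
(2,1) = 20 − 12 = 8 completes the 20 across.

2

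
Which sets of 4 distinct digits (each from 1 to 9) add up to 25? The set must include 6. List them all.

{2,6,8,9}; {3,6,7,9}; {4,6,7,8}

4 distinct digits from 1–9 sum between 10 and 30.
Keeping only sets containing 6.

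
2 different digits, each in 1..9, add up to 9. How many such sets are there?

2 distinct digits from 1–9 sum between 3 and 17.
Enumerating: {1,8}, {2,7}, {3,6}, {4,5}.

4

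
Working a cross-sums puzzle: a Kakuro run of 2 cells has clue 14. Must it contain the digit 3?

Counterexample: {5,9} sums to 14 without using 3.

No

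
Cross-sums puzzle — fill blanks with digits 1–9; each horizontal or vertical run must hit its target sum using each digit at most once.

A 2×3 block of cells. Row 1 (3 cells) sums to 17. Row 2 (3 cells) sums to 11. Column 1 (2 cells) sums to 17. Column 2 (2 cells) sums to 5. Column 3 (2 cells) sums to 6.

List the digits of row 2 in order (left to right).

8 2 1

17 in 2 cells must be {8,9}.
The 11 across and the 17 down share only 8, so (2,1) = 8.
(1,1) = 17 − 8 = 9 completes the 17 down.
Nothing is forced directly, so branch on (2,2), whose candidates are 1 or 2. If (2,2) = 1: then (1,2) would have to be in {1,2,3,5,6,7} for the 17 across but in {4} for the 5 down — contradiction. So (2,2) = 2.
(1,2) = 5 − 2 = 3 completes the 5 down.
(1,3) = 17 − 12 = 5 completes the 17 across.
(2,3) = 11 − 10 = 1 completes the 11 across.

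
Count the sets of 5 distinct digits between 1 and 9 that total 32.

3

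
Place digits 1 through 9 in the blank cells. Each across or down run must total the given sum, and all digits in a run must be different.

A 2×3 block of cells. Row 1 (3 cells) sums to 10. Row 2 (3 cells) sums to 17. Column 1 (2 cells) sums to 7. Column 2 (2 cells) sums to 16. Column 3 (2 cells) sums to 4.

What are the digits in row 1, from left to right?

16 in 2 cells must be {7,9}; 4 in 2 cells must be {1,3}.
The 10 across and the 16 down share only 7, so (1,2) = 7.
Given what's placed, (1,3) must be 1 to fit the 10 across and 4 down.
(2,2) = 16 − 7 = 9 completes the 16 down.
(2,3) = 4 − 1 = 3 completes the 4 down.
(1,1) = 10 − 8 = 2 completes the 10 across.
(2,1) = 17 − 12 = 5 completes the 17 across.

2 7 1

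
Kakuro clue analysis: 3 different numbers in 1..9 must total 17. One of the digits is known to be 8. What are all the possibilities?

{2,7,8}; {3,6,8}; {4,5,8}

3 distinct digits from 1–9 sum between 6 and 24.
Keeping only sets containing 8.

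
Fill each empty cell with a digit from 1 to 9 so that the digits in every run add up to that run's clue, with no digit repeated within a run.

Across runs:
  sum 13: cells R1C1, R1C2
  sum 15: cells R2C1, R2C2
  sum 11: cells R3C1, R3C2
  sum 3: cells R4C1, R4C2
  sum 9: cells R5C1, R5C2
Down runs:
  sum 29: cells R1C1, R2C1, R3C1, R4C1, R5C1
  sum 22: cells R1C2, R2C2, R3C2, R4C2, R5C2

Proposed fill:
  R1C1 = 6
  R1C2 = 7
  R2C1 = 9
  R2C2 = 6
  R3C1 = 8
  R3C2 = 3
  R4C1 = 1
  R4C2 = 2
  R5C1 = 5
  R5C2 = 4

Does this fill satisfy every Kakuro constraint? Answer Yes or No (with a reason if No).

Yes

Across: 6+7=13; 9+6=15; 8+3=11; 1+2=3; 5+4=9. Down: 6+9+8+1+5=29; 7+6+3+2+4=22. No digit repeats within any run.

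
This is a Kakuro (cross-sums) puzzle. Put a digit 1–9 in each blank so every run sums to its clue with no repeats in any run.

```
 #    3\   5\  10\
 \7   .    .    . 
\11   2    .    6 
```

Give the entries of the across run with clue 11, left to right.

7 in 3 cells must be {1,2,4}; 3 in 2 cells must be {1,2}.
R1C1 = 3 − 2 = 1 completes the 3 down.
R1C3 = 10 − 6 = 4 completes the 10 down.
R2C2 = 11 − 8 = 3 completes the 11 across.
R1C2 = 7 − 5 = 2 completes the 7 across.

2 3 6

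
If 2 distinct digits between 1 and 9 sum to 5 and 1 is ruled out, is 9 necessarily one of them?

No

The only way to make 5 from 2 distinct digits under that restriction is {2,3}, which does not contain 9.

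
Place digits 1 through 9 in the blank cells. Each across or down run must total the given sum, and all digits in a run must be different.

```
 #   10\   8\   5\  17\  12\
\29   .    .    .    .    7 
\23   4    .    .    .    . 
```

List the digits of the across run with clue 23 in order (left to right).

17 in 2 cells must be {8,9}.
R1C1 = 10 − 4 = 6 completes the 10 down.
R2C5 = 12 − 7 = 5 completes the 12 down.
R2C4 = 9: the only remaining digit allowed by both the 23 across and the 17 down.
R1C4 = 17 − 9 = 8 completes the 17 down.
Given what's placed, R1C3 must be 3 to fit the 29 across and 5 down.
R2C3 = 5 − 3 = 2 completes the 5 down.
R1C2 = 29 − 24 = 5 completes the 29 across.
R2C2 = 23 − 20 = 3 completes the 23 across.

4 3 2 9 5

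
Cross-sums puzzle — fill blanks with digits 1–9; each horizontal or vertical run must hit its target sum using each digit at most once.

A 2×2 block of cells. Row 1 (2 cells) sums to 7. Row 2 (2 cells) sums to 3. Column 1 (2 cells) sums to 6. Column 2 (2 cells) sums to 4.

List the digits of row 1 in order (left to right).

3 in 2 cells must be {1,2}; 4 in 2 cells must be {1,3}.
The 3 across and the 4 down share only 1, so (2,2) = 1.
(1,2) = 4 − 1 = 3 completes the 4 down.
(2,1) = 3 − 1 = 2 completes the 3 across.
(1,1) = 7 − 3 = 4 completes the 7 across.

4, 3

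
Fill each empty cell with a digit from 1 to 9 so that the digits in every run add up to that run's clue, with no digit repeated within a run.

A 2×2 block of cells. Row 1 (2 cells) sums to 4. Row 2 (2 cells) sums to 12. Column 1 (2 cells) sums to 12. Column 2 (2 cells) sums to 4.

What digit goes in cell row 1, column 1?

4 in 2 cells must be {1,3}.
The 4 across and the 12 down share only 3, so (1,1) = 3.
(1,2) = 4 − 3 = 1 completes the 4 across.
(2,1) = 12 − 3 = 9 completes the 12 down.
(2,2) = 12 − 9 = 3 completes the 12 across.

3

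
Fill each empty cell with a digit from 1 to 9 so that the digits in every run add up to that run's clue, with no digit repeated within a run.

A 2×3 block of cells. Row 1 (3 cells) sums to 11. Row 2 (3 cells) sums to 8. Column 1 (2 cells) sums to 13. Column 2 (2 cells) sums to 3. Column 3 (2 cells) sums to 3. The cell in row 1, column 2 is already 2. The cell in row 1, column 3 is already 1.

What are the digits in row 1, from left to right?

8 2 1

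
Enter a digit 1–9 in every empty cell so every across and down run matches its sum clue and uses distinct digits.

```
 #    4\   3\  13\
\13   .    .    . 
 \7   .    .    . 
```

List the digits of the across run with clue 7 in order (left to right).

7 in 3 cells must be {1,2,4}; 4 in 2 cells must be {1,3}; 3 in 2 cells must be {1,2}.
The 7 across and the 4 down share only 1, so R2C1 = 1.
Given what's placed, R2C2 must be 2 to fit the 7 across and 3 down.
R2C3 = 7 − 3 = 4 completes the 7 across.
R1C1 = 4 − 1 = 3 completes the 4 down.
R1C2 = 3 − 2 = 1 completes the 3 down.
R1C3 = 13 − 4 = 9 completes the 13 across.

1, 2, 4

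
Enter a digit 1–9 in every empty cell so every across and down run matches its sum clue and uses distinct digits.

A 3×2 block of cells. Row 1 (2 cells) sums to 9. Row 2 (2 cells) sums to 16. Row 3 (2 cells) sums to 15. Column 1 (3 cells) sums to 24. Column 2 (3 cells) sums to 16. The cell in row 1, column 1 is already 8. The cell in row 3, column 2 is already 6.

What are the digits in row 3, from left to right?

16 in 2 cells must be {7,9}; 24 in 3 cells must be {7,8,9}.
(1,2) = 9 − 8 = 1 completes the 9 across.
(2,2) = 16 − 7 = 9 completes the 16 down.
(3,1) = 15 − 6 = 9 completes the 15 across.
(2,1) = 16 − 9 = 7 completes the 16 across.

9 6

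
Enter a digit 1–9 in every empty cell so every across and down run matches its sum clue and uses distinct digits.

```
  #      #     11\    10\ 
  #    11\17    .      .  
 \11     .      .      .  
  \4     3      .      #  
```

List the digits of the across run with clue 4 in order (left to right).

3, 1

17 in 2 cells must be {8,9}; 4 in 2 cells must be {1,3}.
The 17 across and the 11 down share only 8, so R1C2 = 8.
R1C3 = 17 − 8 = 9 completes the 17 across.
R2C1 = 11 − 3 = 8 completes the 11 down.
R2C3 = 10 − 9 = 1 completes the 10 down.
R3C2 = 4 − 3 = 1 completes the 4 across.
R2C2 = 11 − 9 = 2 completes the 11 across.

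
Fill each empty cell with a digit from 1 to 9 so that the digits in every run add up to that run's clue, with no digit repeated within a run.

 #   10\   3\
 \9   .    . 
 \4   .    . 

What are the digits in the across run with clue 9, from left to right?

4 in 2 cells must be {1,3}; 3 in 2 cells must be {1,2}.
The 4 across and the 3 down share only 1, so R2C2 = 1.
R1C2 = 3 − 1 = 2 completes the 3 down.
R2C1 = 4 − 1 = 3 completes the 4 across.
R1C1 = 9 − 2 = 7 completes the 9 across.

7, 2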